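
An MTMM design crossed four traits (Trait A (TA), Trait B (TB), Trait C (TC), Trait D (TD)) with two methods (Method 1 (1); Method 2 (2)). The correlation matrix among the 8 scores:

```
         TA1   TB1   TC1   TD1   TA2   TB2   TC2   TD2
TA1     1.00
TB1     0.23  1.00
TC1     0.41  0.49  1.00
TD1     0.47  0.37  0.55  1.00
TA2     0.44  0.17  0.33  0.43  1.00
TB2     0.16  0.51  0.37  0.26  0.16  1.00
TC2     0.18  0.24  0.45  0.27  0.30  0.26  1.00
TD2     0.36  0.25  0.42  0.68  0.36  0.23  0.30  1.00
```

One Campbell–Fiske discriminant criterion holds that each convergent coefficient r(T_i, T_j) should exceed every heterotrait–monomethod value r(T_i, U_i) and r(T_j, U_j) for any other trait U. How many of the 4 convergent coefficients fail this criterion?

Checking each validity diagonal entry against its comparison values:
TA (methods 1·2): 0.44 vs {0.23, 0.16, 0.41, 0.30, 0.47, 0.36} → fail.
TB (methods 1·2): 0.51 vs {0.23, 0.16, 0.49, 0.26, 0.37, 0.23} → pass.
TC (methods 1·2): 0.45 vs {0.41, 0.30, 0.49, 0.26, 0.55, 0.30} → fail.
TD (methods 1·2): 0.68 vs {0.47, 0.36, 0.37, 0.23, 0.55, 0.30} → pass.
2 of 4 fail.

2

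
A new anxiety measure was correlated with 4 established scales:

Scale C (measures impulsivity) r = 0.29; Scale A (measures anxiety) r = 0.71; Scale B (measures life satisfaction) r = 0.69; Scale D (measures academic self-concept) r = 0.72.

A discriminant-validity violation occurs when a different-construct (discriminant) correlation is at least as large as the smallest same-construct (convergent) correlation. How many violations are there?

1

Convergent (same construct = anxiety): Scale A.
Smallest convergent = 0.71. Discriminant values: 0.29, 0.69, 0.72; count ≥ 0.71 → 1.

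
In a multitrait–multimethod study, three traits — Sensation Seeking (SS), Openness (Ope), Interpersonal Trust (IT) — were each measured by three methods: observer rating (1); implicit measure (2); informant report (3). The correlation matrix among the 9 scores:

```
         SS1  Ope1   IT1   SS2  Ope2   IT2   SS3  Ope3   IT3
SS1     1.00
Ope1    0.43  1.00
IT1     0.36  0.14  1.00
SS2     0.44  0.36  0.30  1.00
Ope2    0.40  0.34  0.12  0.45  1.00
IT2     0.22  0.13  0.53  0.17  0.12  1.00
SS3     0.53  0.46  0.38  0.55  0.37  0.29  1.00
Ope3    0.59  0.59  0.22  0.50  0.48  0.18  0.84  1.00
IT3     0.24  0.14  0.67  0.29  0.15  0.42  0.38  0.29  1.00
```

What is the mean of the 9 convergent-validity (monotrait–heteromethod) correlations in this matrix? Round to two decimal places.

0.51

Convergent values: 0.44, 0.53, 0.55, 0.34, 0.59, 0.48, 0.53, 0.67, 0.42; mean = 4.55/9 = 0.51.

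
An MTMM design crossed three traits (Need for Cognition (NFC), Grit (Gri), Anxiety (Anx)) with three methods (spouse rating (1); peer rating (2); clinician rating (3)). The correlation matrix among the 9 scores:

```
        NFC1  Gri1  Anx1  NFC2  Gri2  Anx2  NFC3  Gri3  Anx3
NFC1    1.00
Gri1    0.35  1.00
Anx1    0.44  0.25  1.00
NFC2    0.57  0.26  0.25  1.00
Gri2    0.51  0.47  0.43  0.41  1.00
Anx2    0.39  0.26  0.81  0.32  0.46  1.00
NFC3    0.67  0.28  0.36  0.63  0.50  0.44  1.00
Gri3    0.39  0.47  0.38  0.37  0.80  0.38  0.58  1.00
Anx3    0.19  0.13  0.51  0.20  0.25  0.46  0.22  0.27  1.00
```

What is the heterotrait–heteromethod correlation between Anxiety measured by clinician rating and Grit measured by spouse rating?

0.13

Different traits and methods: r(Anx3, Gri1) = 0.13.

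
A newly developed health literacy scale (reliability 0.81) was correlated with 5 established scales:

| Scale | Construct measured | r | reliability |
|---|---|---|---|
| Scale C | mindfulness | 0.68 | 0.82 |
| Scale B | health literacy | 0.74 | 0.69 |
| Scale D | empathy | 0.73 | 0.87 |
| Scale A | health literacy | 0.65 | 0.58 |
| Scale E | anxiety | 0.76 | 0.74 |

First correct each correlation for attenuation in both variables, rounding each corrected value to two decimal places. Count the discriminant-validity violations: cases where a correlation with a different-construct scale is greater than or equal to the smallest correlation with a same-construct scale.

Disattenuated r (r / √(r_scale · r_new)):
  Scale C (disc): 0.68 / √(0.82·0.81) = 0.83
  Scale B (conv): 0.74 / √(0.69·0.81) = 0.99
  Scale D (disc): 0.73 / √(0.87·0.81) = 0.87
  Scale A (conv): 0.65 / √(0.58·0.81) = 0.95
  Scale E (disc): 0.76 / √(0.74·0.81) = 0.98
Smallest convergent = 0.95. Discriminant values: 0.83, 0.87, 0.98; count ≥ 0.95 → 1.

1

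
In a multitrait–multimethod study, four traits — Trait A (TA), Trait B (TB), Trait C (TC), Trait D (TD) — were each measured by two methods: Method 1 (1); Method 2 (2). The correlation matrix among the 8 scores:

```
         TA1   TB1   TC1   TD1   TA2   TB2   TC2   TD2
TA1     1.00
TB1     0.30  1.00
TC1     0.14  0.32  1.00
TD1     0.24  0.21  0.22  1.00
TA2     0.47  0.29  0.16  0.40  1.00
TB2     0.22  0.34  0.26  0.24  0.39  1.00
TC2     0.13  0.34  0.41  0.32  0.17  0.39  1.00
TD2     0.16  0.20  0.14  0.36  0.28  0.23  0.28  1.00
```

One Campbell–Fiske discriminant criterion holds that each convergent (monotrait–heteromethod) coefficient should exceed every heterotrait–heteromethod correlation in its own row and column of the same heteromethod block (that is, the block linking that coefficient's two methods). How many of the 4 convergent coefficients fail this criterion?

2

Convergent coefficients and their comparison sets:
TA (methods 1·2): 0.47 vs {0.22, 0.29, 0.13, 0.16, 0.16, 0.40} → pass.
TB (methods 1·2): 0.34 vs {0.29, 0.22, 0.34, 0.26, 0.20, 0.24} → fail.
TC (methods 1·2): 0.41 vs {0.16, 0.13, 0.26, 0.34, 0.14, 0.32} → pass.
TD (methods 1·2): 0.36 vs {0.40, 0.16, 0.24, 0.20, 0.32, 0.14} → fail.
2 of 4 fail.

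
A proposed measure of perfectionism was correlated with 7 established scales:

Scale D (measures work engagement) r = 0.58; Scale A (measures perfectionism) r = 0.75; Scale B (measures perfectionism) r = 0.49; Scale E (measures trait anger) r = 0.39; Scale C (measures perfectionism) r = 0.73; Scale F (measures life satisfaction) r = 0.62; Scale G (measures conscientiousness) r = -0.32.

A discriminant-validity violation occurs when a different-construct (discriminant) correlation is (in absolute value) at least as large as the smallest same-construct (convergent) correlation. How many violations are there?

2

Convergent (same construct = perfectionism): Scale A, Scale B, Scale C.
Smallest convergent = 0.49. Discriminant |r|: 0.58, 0.39, 0.62, 0.32; count ≥ 0.49 → 2.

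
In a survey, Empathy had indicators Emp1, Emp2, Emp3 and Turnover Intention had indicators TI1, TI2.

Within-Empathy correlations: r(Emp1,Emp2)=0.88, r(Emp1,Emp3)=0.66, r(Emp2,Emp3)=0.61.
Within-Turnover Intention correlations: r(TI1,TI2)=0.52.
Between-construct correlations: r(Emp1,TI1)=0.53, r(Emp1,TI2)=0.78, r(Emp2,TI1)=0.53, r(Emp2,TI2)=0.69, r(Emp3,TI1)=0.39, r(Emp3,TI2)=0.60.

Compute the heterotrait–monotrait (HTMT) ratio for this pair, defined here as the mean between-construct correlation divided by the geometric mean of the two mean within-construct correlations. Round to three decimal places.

0.961

Between-construct mean = 3.52/6 = 0.5867.
Mean within-Emp = 2.15/3 = 0.7167; mean within-TI = 0.52/1 = 0.5200.
Geometric mean = √(0.7167 × 0.5200) = 0.6105.
HTMT = 0.5867 / 0.6105 = 0.961.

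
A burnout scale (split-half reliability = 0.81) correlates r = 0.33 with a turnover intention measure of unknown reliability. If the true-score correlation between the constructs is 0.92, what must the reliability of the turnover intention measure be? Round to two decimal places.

0.16

r_true = r_obs / √(r_xx · r_yy) ⇒ 0.92 = 0.33 / √(0.81 · r_yy).
√(0.81 · r_yy) = 0.33 / 0.92 = 0.3587; 0.81 · r_yy = 0.1287; r_yy = 0.1287 / 0.81 ≈ 0.16.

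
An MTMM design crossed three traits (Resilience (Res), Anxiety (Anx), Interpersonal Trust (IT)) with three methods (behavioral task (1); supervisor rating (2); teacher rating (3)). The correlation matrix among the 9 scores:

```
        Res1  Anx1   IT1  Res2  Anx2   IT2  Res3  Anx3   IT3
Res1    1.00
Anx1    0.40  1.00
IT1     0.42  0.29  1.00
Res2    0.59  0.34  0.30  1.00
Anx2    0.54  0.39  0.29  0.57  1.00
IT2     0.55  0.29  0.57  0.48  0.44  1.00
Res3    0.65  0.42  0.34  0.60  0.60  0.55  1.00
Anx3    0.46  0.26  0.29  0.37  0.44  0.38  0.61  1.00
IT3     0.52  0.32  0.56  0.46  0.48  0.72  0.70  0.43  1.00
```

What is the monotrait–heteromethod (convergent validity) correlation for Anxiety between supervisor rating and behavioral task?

Same trait (Anx), different methods: r(Anx2, Anx1) = 0.39.

0.39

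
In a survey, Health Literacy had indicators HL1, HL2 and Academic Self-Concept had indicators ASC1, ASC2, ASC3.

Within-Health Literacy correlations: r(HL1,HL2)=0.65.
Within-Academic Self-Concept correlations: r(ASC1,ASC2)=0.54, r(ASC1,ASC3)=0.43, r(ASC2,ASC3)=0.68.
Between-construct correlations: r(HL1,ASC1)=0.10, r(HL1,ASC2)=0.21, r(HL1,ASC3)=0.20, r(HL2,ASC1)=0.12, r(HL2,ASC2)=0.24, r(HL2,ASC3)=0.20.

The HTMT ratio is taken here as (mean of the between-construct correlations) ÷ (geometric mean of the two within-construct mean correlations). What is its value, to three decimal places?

0.298

Mean heterotrait r = 1.07/6 = 0.1783.
Mean within-HL = 0.65/1 = 0.6500; mean within-ASC = 1.65/3 = 0.5500.
Geometric mean = √(0.6500 × 0.5500) = 0.5979.
HTMT = 0.1783 / 0.5979 = 0.298.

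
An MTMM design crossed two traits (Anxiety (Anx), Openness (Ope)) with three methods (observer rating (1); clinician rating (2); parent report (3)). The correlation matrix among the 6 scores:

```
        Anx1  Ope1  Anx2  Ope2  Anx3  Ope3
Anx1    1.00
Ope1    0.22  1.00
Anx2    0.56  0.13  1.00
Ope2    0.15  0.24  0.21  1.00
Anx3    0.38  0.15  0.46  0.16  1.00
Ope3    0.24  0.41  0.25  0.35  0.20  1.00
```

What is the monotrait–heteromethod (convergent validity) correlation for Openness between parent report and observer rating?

Same trait (Ope), different methods: r(Ope3, Ope1) = 0.41.

0.41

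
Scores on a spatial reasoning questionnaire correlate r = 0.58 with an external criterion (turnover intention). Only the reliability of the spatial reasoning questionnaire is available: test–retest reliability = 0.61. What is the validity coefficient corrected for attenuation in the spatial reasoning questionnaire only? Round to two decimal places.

Single correction: r_c = r_obs / √r_xx = 0.58 / √0.61 = 0.58 / 0.7810 ≈ 0.74.

0.74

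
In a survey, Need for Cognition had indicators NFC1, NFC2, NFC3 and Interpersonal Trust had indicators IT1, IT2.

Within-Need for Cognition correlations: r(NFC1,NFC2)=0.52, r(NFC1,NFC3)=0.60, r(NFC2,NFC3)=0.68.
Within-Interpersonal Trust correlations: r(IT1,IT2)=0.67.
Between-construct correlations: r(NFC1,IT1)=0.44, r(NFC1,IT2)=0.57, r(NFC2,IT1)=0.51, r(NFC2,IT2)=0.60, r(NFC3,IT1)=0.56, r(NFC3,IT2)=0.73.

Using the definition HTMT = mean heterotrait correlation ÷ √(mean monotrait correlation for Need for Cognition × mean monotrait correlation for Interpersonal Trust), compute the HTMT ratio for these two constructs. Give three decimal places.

Between-construct mean = 3.41/6 = 0.5683.
Mean within-NFC = 1.80/3 = 0.6000; mean within-IT = 0.67/1 = 0.6700.
Geometric mean = √(0.6000 × 0.6700) = 0.6340.
HTMT = 0.5683 / 0.6340 = 0.896.

0.896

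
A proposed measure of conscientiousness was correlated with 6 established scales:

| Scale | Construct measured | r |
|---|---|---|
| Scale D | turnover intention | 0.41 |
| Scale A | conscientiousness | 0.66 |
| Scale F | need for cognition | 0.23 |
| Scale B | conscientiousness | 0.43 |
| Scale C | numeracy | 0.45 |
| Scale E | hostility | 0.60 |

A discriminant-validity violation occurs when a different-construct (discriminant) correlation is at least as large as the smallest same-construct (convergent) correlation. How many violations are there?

2

Convergent (same construct = conscientiousness): Scale A, Scale B.
Smallest convergent = 0.43. Discriminant values: 0.41, 0.23, 0.45, 0.60; count ≥ 0.43 → 2.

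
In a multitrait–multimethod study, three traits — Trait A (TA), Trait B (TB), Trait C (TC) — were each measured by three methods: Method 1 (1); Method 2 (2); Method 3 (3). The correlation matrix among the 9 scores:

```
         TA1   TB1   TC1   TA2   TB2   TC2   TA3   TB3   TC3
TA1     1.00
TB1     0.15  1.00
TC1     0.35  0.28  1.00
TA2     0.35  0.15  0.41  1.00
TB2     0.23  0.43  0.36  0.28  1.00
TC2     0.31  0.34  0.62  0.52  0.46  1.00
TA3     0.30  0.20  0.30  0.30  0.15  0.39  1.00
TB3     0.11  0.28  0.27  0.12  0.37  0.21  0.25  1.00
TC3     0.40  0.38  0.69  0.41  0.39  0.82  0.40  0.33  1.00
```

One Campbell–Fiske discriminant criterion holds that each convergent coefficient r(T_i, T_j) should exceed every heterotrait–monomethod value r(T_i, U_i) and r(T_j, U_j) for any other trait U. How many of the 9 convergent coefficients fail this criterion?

6

Each convergent coefficient versus the relevant comparison correlations:
TA (methods 1·2): 0.35 vs {0.15, 0.28, 0.35, 0.52} → fail.
TA (methods 1·3): 0.30 vs {0.15, 0.25, 0.35, 0.40} → fail.
TA (methods 2·3): 0.30 vs {0.28, 0.25, 0.52, 0.40} → fail.
TB (methods 1·2): 0.43 vs {0.15, 0.28, 0.28, 0.46} → fail.
TB (methods 1·3): 0.28 vs {0.15, 0.25, 0.28, 0.33} → fail.
TB (methods 2·3): 0.37 vs {0.28, 0.25, 0.46, 0.33} → fail.
TC (methods 1·2): 0.62 vs {0.35, 0.52, 0.28, 0.46} → pass.
TC (methods 1·3): 0.69 vs {0.35, 0.40, 0.28, 0.33} → pass.
TC (methods 2·3): 0.82 vs {0.52, 0.40, 0.46, 0.33} → pass.
6 of 9 fail.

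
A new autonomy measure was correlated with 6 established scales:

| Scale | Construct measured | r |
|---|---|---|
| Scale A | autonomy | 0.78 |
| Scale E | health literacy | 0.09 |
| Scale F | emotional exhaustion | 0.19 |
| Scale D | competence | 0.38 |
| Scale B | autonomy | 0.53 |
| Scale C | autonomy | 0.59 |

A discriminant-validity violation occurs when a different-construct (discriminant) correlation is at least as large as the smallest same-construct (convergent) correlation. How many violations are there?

0

Convergent (same construct = autonomy): Scale A, Scale B, Scale C.
Smallest convergent = 0.53. Discriminant values: 0.09, 0.19, 0.38; count ≥ 0.53 → 0.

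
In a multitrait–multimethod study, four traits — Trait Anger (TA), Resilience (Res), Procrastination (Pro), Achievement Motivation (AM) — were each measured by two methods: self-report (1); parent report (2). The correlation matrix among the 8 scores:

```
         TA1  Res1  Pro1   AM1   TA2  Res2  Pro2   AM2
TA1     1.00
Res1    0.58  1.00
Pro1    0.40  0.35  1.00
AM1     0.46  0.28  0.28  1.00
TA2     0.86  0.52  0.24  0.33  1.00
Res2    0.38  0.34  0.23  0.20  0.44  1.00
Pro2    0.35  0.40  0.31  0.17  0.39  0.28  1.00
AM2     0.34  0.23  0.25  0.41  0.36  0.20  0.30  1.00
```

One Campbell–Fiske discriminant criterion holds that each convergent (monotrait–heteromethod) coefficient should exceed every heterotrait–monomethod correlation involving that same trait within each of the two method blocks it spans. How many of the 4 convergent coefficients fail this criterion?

Each convergent coefficient versus the relevant comparison correlations:
TA (methods 1·2): 0.86 vs {0.58, 0.44, 0.40, 0.39, 0.46, 0.36} → pass.
Res (methods 1·2): 0.34 vs {0.58, 0.44, 0.35, 0.28, 0.28, 0.20} → fail.
Pro (methods 1·2): 0.31 vs {0.40, 0.39, 0.35, 0.28, 0.28, 0.30} → fail.
AM (methods 1·2): 0.41 vs {0.46, 0.36, 0.28, 0.20, 0.28, 0.30} → fail.
3 of 4 fail.

3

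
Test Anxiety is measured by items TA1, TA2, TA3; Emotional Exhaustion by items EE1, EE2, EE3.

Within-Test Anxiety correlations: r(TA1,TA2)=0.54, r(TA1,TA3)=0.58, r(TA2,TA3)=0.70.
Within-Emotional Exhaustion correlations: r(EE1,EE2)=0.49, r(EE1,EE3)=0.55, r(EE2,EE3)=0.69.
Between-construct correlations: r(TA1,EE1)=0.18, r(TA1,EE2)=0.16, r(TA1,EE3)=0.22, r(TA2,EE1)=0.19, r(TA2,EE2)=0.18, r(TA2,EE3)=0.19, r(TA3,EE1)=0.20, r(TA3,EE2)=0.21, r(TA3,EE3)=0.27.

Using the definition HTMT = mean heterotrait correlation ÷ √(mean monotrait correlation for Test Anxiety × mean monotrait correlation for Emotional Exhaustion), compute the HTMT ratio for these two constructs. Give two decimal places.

Between-construct mean = 1.80/9 = 0.2000.
Mean within-TA = 1.82/3 = 0.6067; mean within-EE = 1.73/3 = 0.5767.
Geometric mean = √(0.6067 × 0.5767) = 0.5915.
HTMT = 0.2000 / 0.5915 = 0.34.

0.34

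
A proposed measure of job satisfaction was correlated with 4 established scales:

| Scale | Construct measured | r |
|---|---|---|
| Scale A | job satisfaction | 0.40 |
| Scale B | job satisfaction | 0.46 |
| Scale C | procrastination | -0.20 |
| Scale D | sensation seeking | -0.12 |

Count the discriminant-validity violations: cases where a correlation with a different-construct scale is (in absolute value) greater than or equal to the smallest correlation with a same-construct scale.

Convergent (same construct = job satisfaction): Scale A, Scale B.
Smallest convergent = 0.40. Discriminant |r|: 0.20, 0.12; count ≥ 0.40 → 0.

0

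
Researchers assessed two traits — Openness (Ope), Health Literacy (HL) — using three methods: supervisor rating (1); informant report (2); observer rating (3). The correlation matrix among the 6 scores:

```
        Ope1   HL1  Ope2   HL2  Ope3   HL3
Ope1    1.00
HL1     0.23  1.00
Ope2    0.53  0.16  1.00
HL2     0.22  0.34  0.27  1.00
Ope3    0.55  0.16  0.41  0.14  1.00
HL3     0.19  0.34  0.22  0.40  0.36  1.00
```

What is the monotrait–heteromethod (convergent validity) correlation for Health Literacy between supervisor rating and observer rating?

Same trait (HL), different methods: r(HL1, HL3) = 0.34.

0.34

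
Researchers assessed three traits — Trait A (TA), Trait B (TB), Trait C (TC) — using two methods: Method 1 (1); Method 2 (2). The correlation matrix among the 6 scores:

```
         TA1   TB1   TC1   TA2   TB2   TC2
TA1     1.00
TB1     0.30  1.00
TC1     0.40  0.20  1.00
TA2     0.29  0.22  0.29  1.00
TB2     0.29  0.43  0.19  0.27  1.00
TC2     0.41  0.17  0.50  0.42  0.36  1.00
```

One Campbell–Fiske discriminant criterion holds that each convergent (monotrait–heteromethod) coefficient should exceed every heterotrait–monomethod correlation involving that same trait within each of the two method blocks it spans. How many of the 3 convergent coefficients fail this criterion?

Checking each validity diagonal entry against its comparison values:
TA (methods 1·2): 0.29 vs {0.30, 0.27, 0.40, 0.42} → fail.
TB (methods 1·2): 0.43 vs {0.30, 0.27, 0.20, 0.36} → pass.
TC (methods 1·2): 0.50 vs {0.40, 0.42, 0.20, 0.36} → pass.
1 of 3 fail.

1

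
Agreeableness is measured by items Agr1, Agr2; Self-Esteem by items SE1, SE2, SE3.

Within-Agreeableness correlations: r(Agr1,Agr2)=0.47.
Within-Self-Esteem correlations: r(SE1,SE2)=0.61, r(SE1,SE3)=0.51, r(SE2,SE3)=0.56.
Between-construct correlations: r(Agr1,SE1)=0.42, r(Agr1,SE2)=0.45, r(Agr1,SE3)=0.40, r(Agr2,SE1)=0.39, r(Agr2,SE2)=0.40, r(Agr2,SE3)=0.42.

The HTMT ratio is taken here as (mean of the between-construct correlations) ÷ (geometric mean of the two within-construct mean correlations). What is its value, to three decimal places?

0.806

Mean between = 2.48/6 = 0.4133.
Mean within-Agr = 0.47/1 = 0.4700; mean within-SE = 1.68/3 = 0.5600.
Geometric mean = √(0.4700 × 0.5600) = 0.5130.
HTMT = 0.4133 / 0.5130 = 0.806.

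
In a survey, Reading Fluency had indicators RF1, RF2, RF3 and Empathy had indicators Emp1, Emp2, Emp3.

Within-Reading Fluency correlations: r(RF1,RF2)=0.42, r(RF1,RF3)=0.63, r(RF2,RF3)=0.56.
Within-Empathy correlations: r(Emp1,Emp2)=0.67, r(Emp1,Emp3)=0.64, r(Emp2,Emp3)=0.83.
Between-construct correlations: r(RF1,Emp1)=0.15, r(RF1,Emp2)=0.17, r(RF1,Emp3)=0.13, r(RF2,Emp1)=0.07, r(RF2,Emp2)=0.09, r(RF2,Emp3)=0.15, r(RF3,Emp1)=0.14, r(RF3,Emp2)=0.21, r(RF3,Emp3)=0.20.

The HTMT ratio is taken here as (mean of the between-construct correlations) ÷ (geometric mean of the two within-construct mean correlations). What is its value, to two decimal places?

0.24

Between-construct mean = 1.31/9 = 0.1456.
Mean within-RF = 1.61/3 = 0.5367; mean within-Emp = 2.14/3 = 0.7133.
Geometric mean = √(0.5367 × 0.7133) = 0.6187.
HTMT = 0.1456 / 0.6187 = 0.24.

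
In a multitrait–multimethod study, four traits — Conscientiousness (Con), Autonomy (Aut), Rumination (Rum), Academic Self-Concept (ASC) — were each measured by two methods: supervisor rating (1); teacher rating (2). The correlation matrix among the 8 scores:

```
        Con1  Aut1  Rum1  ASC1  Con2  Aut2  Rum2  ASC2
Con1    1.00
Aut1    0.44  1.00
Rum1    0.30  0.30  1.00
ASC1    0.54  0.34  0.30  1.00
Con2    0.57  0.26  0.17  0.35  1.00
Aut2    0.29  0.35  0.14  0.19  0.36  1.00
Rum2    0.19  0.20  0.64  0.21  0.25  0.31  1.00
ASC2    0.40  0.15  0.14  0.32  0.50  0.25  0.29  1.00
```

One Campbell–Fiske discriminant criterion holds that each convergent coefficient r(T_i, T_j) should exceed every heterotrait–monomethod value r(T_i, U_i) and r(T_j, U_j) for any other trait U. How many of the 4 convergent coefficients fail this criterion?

2

Each convergent coefficient versus the relevant comparison correlations:
Con (methods 1·2): 0.57 vs {0.44, 0.36, 0.30, 0.25, 0.54, 0.50} → pass.
Aut (methods 1·2): 0.35 vs {0.44, 0.36, 0.30, 0.31, 0.34, 0.25} → fail.
Rum (methods 1·2): 0.64 vs {0.30, 0.25, 0.30, 0.31, 0.30, 0.29} → pass.
ASC (methods 1·2): 0.32 vs {0.54, 0.50, 0.34, 0.25, 0.30, 0.29} → fail.
2 of 4 fail.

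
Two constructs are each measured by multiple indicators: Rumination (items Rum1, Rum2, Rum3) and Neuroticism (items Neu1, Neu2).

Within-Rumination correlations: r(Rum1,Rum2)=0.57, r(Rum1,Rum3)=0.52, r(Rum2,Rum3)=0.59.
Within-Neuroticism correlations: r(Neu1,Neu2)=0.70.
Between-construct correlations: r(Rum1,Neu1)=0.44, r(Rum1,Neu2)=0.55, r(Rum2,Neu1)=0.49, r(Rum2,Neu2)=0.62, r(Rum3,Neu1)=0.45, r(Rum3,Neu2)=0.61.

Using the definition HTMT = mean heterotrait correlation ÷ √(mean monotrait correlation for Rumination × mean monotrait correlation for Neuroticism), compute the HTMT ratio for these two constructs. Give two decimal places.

0.84

Between-construct mean = 3.16/6 = 0.5267.
Mean within-Rum = 1.68/3 = 0.5600; mean within-Neu = 0.70/1 = 0.7000.
Geometric mean = √(0.5600 × 0.7000) = 0.6261.
HTMT = 0.5267 / 0.6261 = 0.84.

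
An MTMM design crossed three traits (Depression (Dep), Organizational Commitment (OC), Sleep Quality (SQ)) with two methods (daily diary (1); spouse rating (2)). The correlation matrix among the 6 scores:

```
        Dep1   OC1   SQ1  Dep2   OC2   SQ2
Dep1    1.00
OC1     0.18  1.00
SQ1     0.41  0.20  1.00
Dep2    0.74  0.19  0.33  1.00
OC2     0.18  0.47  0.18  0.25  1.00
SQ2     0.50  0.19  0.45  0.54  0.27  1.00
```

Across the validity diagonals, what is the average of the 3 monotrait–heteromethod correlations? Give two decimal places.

Convergent values: 0.74, 0.47, 0.45; mean = 1.66/3 = 0.55.

0.55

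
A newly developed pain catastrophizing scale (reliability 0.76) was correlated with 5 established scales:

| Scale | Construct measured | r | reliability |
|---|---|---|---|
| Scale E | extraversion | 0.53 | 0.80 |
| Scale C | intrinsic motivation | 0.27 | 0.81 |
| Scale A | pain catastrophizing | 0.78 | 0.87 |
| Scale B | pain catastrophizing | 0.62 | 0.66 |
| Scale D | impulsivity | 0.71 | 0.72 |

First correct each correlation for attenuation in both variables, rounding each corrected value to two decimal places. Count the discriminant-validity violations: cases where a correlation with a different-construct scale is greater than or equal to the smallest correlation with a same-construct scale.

1

Disattenuated r (r / √(r_scale · r_new)):
  Scale E (disc): 0.53 / √(0.80·0.76) = 0.68
  Scale C (disc): 0.27 / √(0.81·0.76) = 0.34
  Scale A (conv): 0.78 / √(0.87·0.76) = 0.96
  Scale B (conv): 0.62 / √(0.66·0.76) = 0.88
  Scale D (disc): 0.71 / √(0.72·0.76) = 0.96
Smallest convergent = 0.88. Discriminant values: 0.68, 0.34, 0.96; count ≥ 0.88 → 1.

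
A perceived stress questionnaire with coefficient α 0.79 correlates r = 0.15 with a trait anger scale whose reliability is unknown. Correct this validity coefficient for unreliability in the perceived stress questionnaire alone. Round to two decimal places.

Single correction: r_c = r_obs / √r_xx = 0.15 / √0.79 = 0.15 / 0.8888 ≈ 0.17.

0.17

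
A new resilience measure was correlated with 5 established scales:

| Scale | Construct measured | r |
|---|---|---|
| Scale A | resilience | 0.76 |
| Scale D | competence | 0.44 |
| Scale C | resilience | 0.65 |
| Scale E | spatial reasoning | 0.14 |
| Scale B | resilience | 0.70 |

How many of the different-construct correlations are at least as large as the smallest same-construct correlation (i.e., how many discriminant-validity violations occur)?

0

Convergent (same construct = resilience): Scale A, Scale C, Scale B.
Smallest convergent = 0.65. Discriminant values: 0.44, 0.14; count ≥ 0.65 → 0.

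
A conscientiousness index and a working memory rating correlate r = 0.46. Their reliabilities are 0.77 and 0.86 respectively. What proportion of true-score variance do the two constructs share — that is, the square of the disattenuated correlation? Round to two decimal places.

0.32

Disattenuated r = 0.46 / √(0.77 × 0.86) = 0.46 / 0.8138 = 0.5652.
Shared true-score variance = 0.5652² = 0.3195 ≈ 0.32.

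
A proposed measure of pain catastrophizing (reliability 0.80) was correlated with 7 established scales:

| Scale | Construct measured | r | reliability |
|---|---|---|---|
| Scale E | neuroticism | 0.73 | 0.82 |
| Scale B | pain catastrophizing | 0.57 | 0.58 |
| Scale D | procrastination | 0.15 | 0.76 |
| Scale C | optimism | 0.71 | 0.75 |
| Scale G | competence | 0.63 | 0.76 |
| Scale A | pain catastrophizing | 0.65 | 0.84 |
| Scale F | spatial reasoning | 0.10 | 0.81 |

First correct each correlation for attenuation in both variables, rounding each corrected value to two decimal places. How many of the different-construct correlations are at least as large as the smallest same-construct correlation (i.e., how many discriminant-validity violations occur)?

3

Disattenuated r (r / √(r_scale · r_new)):
  Scale E (disc): 0.73 / √(0.82·0.80) = 0.90
  Scale B (conv): 0.57 / √(0.58·0.80) = 0.84
  Scale D (disc): 0.15 / √(0.76·0.80) = 0.19
  Scale C (disc): 0.71 / √(0.75·0.80) = 0.92
  Scale G (disc): 0.63 / √(0.76·0.80) = 0.81
  Scale A (conv): 0.65 / √(0.84·0.80) = 0.79
  Scale F (disc): 0.10 / √(0.81·0.80) = 0.12
Smallest convergent = 0.79. Discriminant values: 0.90, 0.19, 0.92, 0.81, 0.12; count ≥ 0.79 → 3.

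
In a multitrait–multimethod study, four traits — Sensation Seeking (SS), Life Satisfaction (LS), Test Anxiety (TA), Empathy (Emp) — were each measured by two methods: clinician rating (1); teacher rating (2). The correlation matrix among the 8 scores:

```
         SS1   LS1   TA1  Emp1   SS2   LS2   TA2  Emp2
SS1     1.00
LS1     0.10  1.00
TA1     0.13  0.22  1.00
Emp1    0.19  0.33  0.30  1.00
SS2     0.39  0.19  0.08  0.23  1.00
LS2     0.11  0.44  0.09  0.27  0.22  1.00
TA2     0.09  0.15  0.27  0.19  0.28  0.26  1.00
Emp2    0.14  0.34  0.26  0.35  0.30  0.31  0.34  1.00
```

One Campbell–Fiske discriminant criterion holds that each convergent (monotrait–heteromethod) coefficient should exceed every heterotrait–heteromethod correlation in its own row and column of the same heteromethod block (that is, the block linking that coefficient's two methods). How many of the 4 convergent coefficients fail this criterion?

0

Convergent coefficients and their comparison sets:
SS (methods 1·2): 0.39 vs {0.11, 0.19, 0.09, 0.08, 0.14, 0.23} → pass.
LS (methods 1·2): 0.44 vs {0.19, 0.11, 0.15, 0.09, 0.34, 0.27} → pass.
TA (methods 1·2): 0.27 vs {0.08, 0.09, 0.09, 0.15, 0.26, 0.19} → pass.
Emp (methods 1·2): 0.35 vs {0.23, 0.14, 0.27, 0.34, 0.19, 0.26} → pass.
0 of 4 fail.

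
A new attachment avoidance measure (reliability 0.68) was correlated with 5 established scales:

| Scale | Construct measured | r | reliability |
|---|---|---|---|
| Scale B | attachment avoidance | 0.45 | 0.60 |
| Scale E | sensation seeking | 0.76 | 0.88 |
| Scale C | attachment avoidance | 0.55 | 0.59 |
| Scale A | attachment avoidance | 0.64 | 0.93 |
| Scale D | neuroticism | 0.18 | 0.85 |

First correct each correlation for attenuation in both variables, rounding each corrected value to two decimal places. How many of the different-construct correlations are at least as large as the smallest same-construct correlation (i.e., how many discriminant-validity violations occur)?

Disattenuated r (r / √(r_scale · r_new)):
  Scale B (conv): 0.45 / √(0.60·0.68) = 0.70
  Scale E (disc): 0.76 / √(0.88·0.68) = 0.98
  Scale C (conv): 0.55 / √(0.59·0.68) = 0.87
  Scale A (conv): 0.64 / √(0.93·0.68) = 0.80
  Scale D (disc): 0.18 / √(0.85·0.68) = 0.24
Smallest convergent = 0.70. Discriminant values: 0.98, 0.24; count ≥ 0.70 → 1.

1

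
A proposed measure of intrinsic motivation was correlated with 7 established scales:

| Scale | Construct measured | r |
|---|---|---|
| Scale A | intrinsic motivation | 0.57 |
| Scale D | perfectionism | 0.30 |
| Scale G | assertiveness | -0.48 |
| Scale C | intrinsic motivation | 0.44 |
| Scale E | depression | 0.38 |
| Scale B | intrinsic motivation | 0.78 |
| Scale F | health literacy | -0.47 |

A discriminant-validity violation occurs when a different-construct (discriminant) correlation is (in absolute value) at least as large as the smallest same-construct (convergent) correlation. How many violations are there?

Convergent (same construct = intrinsic motivation): Scale A, Scale C, Scale B.
Smallest convergent = 0.44. Discriminant |r|: 0.30, 0.48, 0.38, 0.47; count ≥ 0.44 → 2.

2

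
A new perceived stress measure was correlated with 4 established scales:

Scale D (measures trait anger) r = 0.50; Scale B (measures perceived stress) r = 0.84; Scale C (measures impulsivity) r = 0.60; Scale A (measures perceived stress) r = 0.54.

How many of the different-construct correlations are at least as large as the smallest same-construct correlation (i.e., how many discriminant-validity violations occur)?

1

Convergent (same construct = perceived stress): Scale B, Scale A.
Smallest convergent = 0.54. Discriminant values: 0.50, 0.60; count ≥ 0.54 → 1.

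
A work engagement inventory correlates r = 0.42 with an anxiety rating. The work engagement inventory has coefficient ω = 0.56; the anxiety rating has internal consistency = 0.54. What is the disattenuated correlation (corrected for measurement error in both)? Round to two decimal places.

0.76

r_true = r_obs / √(r_xx · r_yy) = 0.42 / √(0.56 × 0.54) = 0.42 / √0.3024 = 0.42 / 0.5499 ≈ 0.76.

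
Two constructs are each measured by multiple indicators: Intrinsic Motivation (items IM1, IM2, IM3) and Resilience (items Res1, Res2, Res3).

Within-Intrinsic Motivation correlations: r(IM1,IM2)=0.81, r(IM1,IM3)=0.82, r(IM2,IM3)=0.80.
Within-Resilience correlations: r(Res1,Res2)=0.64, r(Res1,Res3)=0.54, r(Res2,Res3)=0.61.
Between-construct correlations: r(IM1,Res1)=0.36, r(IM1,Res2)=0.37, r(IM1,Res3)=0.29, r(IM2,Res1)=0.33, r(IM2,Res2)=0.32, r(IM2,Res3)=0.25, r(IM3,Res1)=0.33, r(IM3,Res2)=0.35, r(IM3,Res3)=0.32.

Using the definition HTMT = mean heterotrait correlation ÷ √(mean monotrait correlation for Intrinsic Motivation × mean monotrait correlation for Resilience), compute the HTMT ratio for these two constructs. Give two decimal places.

Mean between = 2.92/9 = 0.3244.
Mean within-IM = 2.43/3 = 0.8100; mean within-Res = 1.79/3 = 0.5967.
Geometric mean = √(0.8100 × 0.5967) = 0.6952.
HTMT = 0.3244 / 0.6952 = 0.47.

0.47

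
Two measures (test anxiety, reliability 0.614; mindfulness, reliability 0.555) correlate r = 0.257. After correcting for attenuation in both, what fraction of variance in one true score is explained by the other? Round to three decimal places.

0.194

Disattenuated r = 0.257 / √(0.614 × 0.555) = 0.257 / 0.5838 = 0.4402.
Shared true-score variance = 0.4402² = 0.1938 ≈ 0.194.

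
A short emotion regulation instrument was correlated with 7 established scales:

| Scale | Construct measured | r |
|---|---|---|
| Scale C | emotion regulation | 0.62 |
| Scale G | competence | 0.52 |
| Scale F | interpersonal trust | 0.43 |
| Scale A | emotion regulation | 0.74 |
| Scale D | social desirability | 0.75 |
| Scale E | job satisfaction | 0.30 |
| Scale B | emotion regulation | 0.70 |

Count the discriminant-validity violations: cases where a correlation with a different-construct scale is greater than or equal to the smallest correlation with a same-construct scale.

Convergent (same construct = emotion regulation): Scale C, Scale A, Scale B.
Smallest convergent = 0.62. Discriminant values: 0.52, 0.43, 0.75, 0.30; count ≥ 0.62 → 1.

1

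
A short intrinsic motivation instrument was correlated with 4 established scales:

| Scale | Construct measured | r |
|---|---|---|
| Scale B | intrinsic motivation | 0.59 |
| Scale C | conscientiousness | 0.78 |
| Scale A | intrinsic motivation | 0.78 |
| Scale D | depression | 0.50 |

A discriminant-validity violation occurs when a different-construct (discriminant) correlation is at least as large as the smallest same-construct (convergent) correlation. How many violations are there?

1

Convergent (same construct = intrinsic motivation): Scale B, Scale A.
Smallest convergent = 0.59. Discriminant values: 0.78, 0.50; count ≥ 0.59 → 1.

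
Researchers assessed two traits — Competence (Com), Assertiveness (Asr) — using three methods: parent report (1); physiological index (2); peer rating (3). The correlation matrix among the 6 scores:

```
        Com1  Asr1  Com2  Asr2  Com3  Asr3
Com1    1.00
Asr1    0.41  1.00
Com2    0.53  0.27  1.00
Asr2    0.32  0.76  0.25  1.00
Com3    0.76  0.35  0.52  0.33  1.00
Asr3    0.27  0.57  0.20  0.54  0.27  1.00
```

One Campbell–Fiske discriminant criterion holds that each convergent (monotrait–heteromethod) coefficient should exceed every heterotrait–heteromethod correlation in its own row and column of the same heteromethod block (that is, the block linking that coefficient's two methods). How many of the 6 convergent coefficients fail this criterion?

Each convergent coefficient versus the relevant comparison correlations:
Com (methods 1·2): 0.53 vs {0.32, 0.27} → pass.
Com (methods 1·3): 0.76 vs {0.27, 0.35} → pass.
Com (methods 2·3): 0.52 vs {0.20, 0.33} → pass.
Asr (methods 1·2): 0.76 vs {0.27, 0.32} → pass.
Asr (methods 1·3): 0.57 vs {0.35, 0.27} → pass.
Asr (methods 2·3): 0.54 vs {0.33, 0.20} → pass.
0 of 6 fail.

0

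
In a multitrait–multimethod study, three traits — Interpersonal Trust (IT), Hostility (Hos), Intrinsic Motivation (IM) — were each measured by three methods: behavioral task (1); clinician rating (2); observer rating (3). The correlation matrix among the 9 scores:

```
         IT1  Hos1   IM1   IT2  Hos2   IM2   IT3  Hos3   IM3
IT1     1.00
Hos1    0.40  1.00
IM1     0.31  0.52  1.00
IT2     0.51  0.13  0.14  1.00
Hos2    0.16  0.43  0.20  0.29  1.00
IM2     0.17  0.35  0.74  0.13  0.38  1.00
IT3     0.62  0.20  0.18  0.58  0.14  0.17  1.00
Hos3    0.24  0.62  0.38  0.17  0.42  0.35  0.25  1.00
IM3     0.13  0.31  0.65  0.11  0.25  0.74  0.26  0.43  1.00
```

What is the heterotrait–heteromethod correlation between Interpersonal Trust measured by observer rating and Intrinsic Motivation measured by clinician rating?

0.17

Different traits and methods: r(IT3, IM2) = 0.17.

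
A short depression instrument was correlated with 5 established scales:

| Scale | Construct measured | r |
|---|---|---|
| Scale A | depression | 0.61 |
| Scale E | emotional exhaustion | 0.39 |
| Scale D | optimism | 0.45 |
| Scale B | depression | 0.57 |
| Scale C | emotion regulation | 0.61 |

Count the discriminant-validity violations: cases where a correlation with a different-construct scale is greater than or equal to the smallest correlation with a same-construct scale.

Convergent (same construct = depression): Scale A, Scale B.
Smallest convergent = 0.57. Discriminant values: 0.39, 0.45, 0.61; count ≥ 0.57 → 1.

1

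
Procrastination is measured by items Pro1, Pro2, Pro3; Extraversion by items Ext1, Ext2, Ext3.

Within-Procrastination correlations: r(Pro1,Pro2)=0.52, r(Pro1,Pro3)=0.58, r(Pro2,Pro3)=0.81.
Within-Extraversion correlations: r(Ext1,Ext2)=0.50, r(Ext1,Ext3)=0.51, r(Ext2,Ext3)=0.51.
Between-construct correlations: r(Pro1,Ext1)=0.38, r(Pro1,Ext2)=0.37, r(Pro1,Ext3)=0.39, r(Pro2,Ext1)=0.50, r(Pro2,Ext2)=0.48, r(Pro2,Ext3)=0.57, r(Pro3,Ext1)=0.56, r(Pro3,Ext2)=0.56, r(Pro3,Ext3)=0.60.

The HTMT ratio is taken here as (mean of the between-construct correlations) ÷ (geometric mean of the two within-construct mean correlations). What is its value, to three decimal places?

0.863

Mean heterotrait r = 4.41/9 = 0.4900.
Mean within-Pro = 1.91/3 = 0.6367; mean within-Ext = 1.52/3 = 0.5067.
Geometric mean = √(0.6367 × 0.5067) = 0.5680.
HTMT = 0.4900 / 0.5680 = 0.863.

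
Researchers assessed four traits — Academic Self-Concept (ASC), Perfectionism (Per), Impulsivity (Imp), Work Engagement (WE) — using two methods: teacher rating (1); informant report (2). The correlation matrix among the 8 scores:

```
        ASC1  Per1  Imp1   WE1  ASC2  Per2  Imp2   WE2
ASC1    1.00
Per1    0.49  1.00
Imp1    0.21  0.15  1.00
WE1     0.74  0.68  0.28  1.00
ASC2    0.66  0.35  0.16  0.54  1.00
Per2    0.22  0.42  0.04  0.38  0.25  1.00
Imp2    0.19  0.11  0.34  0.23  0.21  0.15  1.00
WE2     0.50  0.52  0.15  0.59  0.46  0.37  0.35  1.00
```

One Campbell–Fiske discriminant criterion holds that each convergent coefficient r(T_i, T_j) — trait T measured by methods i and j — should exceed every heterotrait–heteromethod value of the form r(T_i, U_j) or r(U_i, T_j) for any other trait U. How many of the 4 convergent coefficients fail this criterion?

Convergent coefficients and their comparison sets:
ASC (methods 1·2): 0.66 vs {0.22, 0.35, 0.19, 0.16, 0.50, 0.54} → pass.
Per (methods 1·2): 0.42 vs {0.35, 0.22, 0.11, 0.04, 0.52, 0.38} → fail.
Imp (methods 1·2): 0.34 vs {0.16, 0.19, 0.04, 0.11, 0.15, 0.23} → pass.
WE (methods 1·2): 0.59 vs {0.54, 0.50, 0.38, 0.52, 0.23, 0.15} → pass.
1 of 4 fail.

1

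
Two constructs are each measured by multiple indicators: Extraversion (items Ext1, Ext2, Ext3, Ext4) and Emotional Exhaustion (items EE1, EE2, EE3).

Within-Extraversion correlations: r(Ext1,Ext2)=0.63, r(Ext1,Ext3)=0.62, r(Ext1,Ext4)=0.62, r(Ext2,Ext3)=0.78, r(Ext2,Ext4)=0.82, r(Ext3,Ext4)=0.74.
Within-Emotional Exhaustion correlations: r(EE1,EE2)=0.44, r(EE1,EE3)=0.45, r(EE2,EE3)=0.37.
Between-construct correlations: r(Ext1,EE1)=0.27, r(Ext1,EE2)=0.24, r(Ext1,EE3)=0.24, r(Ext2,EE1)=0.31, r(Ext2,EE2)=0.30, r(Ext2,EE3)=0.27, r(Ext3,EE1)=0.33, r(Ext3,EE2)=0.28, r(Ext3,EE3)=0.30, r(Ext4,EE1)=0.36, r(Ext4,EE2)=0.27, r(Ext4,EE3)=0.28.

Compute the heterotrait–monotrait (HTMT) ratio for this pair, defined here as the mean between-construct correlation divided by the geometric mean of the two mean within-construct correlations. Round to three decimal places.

0.530

Mean between = 3.45/12 = 0.2875.
Mean within-Ext = 4.21/6 = 0.7017; mean within-EE = 1.26/3 = 0.4200.
Geometric mean = √(0.7017 × 0.4200) = 0.5429.
HTMT = 0.2875 / 0.5429 = 0.530.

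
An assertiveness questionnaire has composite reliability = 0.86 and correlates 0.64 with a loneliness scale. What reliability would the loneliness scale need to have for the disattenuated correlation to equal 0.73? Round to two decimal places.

r_true = r_obs / √(r_xx · r_yy) ⇒ 0.73 = 0.64 / √(0.86 · r_yy).
√(0.86 · r_yy) = 0.64 / 0.73 = 0.8767; 0.86 · r_yy = 0.7686; r_yy = 0.7686 / 0.86 ≈ 0.89.

0.89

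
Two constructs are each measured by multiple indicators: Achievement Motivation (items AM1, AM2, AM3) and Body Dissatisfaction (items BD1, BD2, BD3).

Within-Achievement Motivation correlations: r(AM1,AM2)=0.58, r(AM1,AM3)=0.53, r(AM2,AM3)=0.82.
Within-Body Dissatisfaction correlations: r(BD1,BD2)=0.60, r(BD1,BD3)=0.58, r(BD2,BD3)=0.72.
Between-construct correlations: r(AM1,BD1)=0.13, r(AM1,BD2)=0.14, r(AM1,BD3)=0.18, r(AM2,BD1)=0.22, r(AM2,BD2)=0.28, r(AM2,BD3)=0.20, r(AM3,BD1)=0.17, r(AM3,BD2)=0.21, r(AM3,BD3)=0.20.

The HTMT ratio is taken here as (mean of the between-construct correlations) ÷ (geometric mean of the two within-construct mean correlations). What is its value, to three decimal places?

Between-construct mean = 1.73/9 = 0.1922.
Mean within-AM = 1.93/3 = 0.6433; mean within-BD = 1.90/3 = 0.6333.
Geometric mean = √(0.6433 × 0.6333) = 0.6383.
HTMT = 0.1922 / 0.6383 = 0.301.

0.301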